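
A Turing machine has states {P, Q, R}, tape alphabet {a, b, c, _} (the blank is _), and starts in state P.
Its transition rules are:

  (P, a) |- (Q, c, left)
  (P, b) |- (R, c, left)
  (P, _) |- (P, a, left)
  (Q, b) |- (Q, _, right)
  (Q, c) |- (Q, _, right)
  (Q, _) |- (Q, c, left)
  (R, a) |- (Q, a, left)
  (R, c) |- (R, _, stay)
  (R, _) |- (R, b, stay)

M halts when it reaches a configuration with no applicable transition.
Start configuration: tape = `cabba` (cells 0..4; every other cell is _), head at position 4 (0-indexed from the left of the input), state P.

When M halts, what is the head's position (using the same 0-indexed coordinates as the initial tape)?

state=P head=4 tape=cabb[a]__   (P,a)→(Q,c,left)
state=Q head=3 tape=cab[b]c__   (Q,b)→(Q,_,right)
state=Q head=4 tape=cab_[c]__   (Q,c)→(Q,_,right)
state=Q head=5 tape=cab__[_]_   (Q,_)→(Q,c,left)
state=Q head=4 tape=cab_[_]c_   (Q,_)→(Q,c,left)
state=Q head=3 tape=cab[_]cc_   (Q,_)→(Q,c,left)
state=Q head=2 tape=ca[b]ccc_   (Q,b)→(Q,_,right)
state=Q head=3 tape=ca_[c]cc_   (Q,c)→(Q,_,right)
state=Q head=4 tape=ca__[c]c_   (Q,c)→(Q,_,right)
state=Q head=5 tape=ca___[c]_   (Q,c)→(Q,_,right)
state=Q head=6 tape=ca____[_]   (Q,_)→(Q,c,left)
state=Q head=5 tape=ca___[_]c   (Q,_)→(Q,c,left)
state=Q head=4 tape=ca__[_]cc   (Q,_)→(Q,c,left)
state=Q head=3 tape=ca_[_]ccc   (Q,_)→(Q,c,left)
state=Q head=2 tape=ca[_]cccc   (Q,_)→(Q,c,left)
state=Q head=1 tape=c[a]ccccc
At halt the head is at cell 1.

1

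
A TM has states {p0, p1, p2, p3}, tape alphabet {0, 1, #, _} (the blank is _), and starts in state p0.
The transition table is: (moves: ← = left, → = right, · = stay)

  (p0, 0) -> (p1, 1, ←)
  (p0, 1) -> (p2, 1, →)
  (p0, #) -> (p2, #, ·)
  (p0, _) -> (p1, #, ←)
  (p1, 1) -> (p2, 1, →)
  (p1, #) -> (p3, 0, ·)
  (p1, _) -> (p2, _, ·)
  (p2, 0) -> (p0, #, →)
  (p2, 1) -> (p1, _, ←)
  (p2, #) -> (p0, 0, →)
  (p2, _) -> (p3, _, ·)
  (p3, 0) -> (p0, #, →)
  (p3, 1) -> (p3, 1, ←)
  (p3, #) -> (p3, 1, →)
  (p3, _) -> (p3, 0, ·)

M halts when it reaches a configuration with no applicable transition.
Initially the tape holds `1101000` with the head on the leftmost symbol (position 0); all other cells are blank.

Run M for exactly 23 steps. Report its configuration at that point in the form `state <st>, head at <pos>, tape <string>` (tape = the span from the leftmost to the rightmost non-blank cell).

state p0, head at 6, tape 1#1#1#1

state=p0 head=0 tape=[1]101000   (p0,1)→(p2,1,→)
state=p2 head=1 tape=1[1]01000   (p2,1)→(p1,_,←)
state=p1 head=0 tape=[1]_01000   (p1,1)→(p2,1,→)
state=p2 head=1 tape=1[_]01000   (p2,_)→(p3,_,·)
state=p3 head=1 tape=1[_]01000   (p3,_)→(p3,0,·)
state=p3 head=1 tape=1[0]01000   (p3,0)→(p0,#,→)
state=p0 head=2 tape=1#[0]1000   (p0,0)→(p1,1,←)
state=p1 head=1 tape=1[#]11000   (p1,#)→(p3,0,·)
state=p3 head=1 tape=1[0]11000   (p3,0)→(p0,#,→)
state=p0 head=2 tape=1#[1]1000   (p0,1)→(p2,1,→)
state=p2 head=3 tape=1#1[1]000   (p2,1)→(p1,_,←)
state=p1 head=2 tape=1#[1]_000   (p1,1)→(p2,1,→)
state=p2 head=3 tape=1#1[_]000   (p2,_)→(p3,_,·)
state=p3 head=3 tape=1#1[_]000   (p3,_)→(p3,0,·)
state=p3 head=3 tape=1#1[0]000   (p3,0)→(p0,#,→)
state=p0 head=4 tape=1#1#[0]00   (p0,0)→(p1,1,←)
state=p1 head=3 tape=1#1[#]100   (p1,#)→(p3,0,·)
state=p3 head=3 tape=1#1[0]100   (p3,0)→(p0,#,→)
state=p0 head=4 tape=1#1#[1]00   (p0,1)→(p2,1,→)
state=p2 head=5 tape=1#1#1[0]0   (p2,0)→(p0,#,→)
state=p0 head=6 tape=1#1#1#[0]   (p0,0)→(p1,1,←)
state=p1 head=5 tape=1#1#1[#]1   (p1,#)→(p3,0,·)
state=p3 head=5 tape=1#1#1[0]1   (p3,0)→(p0,#,→)
state=p0 head=6 tape=1#1#1#[1]
After 23 steps: state p0, head at 6, tape 1#1#1#1.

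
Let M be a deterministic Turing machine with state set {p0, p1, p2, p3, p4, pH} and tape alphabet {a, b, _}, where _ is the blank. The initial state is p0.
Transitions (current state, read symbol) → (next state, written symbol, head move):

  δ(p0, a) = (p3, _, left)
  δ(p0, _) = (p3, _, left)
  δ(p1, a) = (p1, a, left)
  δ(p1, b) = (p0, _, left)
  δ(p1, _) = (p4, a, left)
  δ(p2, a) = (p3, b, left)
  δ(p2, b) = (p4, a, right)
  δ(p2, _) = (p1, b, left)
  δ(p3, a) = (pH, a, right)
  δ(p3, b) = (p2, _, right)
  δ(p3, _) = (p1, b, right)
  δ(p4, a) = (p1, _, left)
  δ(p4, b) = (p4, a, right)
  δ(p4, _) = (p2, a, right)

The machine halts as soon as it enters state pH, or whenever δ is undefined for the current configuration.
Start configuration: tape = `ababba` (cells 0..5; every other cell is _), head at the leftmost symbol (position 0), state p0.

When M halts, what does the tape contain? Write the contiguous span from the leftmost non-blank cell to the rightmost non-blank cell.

p0 | ___[a]babba   read a → write _, move left, go to p3
p3 | __[_]_babba   read _ → write b, move right, go to p1
p1 | __b[_]babba   read _ → write a, move left, go to p4
p4 | __[b]ababba   read b → write a, move right, go to p4
p4 | __a[a]babba   read a → write _, move left, go to p1
p1 | __[a]_babba   read a → write a, move left, go to p1
p1 | _[_]a_babba   read _ → write a, move left, go to p4
p4 | [_]aa_babba   read _ → write a, move right, go to p2
p2 | a[a]a_babba   read a → write b, move left, go to p3
p3 | [a]ba_babba   read a → write a, move right, go to pH
pH | a[b]a_babba
The non-blank tape span at halt is aba_babba.

aba_babba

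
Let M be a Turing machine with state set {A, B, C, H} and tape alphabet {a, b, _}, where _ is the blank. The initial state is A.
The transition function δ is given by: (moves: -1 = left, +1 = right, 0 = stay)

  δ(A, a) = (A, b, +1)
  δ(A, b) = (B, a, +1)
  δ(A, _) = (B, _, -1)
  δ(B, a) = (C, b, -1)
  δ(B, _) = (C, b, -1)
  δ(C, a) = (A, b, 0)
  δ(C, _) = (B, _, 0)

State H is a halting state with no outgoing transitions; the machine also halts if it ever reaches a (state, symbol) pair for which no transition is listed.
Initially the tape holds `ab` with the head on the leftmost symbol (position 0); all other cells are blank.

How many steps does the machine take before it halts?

5

state=A head=0 tape=[a]b_   (A,a)→(A,b,+1)
state=A head=1 tape=b[b]_   (A,b)→(B,a,+1)
state=B head=2 tape=ba[_]   (B,_)→(C,b,-1)
state=C head=1 tape=b[a]b   (C,a)→(A,b,0)
state=A head=1 tape=b[b]b   (A,b)→(B,a,+1)
state=B head=2 tape=ba[b]
M halts after 5 transitions.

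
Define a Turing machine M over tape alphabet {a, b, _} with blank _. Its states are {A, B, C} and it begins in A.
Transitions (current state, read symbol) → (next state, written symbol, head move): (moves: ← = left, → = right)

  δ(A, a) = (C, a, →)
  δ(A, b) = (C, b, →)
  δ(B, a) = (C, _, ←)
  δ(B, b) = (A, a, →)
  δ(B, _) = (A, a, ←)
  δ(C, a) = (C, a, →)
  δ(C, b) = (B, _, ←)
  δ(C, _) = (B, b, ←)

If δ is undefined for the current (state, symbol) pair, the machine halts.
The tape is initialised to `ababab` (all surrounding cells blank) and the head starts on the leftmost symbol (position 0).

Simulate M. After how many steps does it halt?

5

state=A head=0 tape=___[a]babab   (A,a)→(C,a,→)
state=C head=1 tape=___a[b]abab   (C,b)→(B,_,←)
state=B head=0 tape=___[a]_abab   (B,a)→(C,_,←)
state=C head=-1 tape=__[_]__abab   (C,_)→(B,b,←)
state=B head=-2 tape=_[_]b__abab   (B,_)→(A,a,←)
state=A head=-3 tape=[_]ab__abab
M halts after 5 transitions.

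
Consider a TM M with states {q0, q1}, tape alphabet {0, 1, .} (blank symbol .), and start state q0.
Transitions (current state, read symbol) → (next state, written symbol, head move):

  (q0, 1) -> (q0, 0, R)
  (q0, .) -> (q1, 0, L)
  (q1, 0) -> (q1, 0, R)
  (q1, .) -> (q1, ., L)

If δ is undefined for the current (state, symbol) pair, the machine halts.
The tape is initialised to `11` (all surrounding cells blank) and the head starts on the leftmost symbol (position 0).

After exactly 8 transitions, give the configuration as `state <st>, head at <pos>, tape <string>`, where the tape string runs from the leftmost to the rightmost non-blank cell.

state q1, head at 2, tape 000

state=q0 head=0 tape=[1]1..   (q0,1)→(q0,0,R)
state=q0 head=1 tape=0[1]..   (q0,1)→(q0,0,R)
state=q0 head=2 tape=00[.].   (q0,.)→(q1,0,L)
state=q1 head=1 tape=0[0]0.   (q1,0)→(q1,0,R)
state=q1 head=2 tape=00[0].   (q1,0)→(q1,0,R)
state=q1 head=3 tape=000[.]   (q1,.)→(q1,.,L)
state=q1 head=2 tape=00[0].   (q1,0)→(q1,0,R)
state=q1 head=3 tape=000[.]   (q1,.)→(q1,.,L)
state=q1 head=2 tape=00[0].
After 8 steps: state q1, head at 2, tape 000.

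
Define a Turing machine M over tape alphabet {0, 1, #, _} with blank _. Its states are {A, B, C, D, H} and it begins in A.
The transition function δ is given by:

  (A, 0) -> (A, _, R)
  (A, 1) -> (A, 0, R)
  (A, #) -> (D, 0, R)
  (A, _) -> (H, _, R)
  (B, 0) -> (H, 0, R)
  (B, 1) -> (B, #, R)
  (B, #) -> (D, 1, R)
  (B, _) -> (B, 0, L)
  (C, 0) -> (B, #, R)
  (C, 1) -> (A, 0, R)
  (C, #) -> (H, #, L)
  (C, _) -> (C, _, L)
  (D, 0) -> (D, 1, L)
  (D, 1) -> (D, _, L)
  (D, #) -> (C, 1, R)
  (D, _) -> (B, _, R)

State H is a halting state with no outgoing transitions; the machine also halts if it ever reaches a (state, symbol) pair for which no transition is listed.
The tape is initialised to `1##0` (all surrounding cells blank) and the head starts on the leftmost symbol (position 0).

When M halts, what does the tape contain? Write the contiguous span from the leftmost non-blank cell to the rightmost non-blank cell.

state=A head=0 tape=_[1]##0_   (A,1)→(A,0,R)
state=A head=1 tape=_0[#]#0_   (A,#)→(D,0,R)
state=D head=2 tape=_00[#]0_   (D,#)→(C,1,R)
state=C head=3 tape=_001[0]_   (C,0)→(B,#,R)
state=B head=4 tape=_001#[_]   (B,_)→(B,0,L)
state=B head=3 tape=_001[#]0   (B,#)→(D,1,R)
state=D head=4 tape=_0011[0]   (D,0)→(D,1,L)
state=D head=3 tape=_001[1]1   (D,1)→(D,_,L)
state=D head=2 tape=_00[1]_1   (D,1)→(D,_,L)
state=D head=1 tape=_0[0]__1   (D,0)→(D,1,L)
state=D head=0 tape=_[0]1__1   (D,0)→(D,1,L)
state=D head=-1 tape=[_]11__1   (D,_)→(B,_,R)
state=B head=0 tape=_[1]1__1   (B,1)→(B,#,R)
state=B head=1 tape=_#[1]__1   (B,1)→(B,#,R)
state=B head=2 tape=_##[_]_1   (B,_)→(B,0,L)
state=B head=1 tape=_#[#]0_1   (B,#)→(D,1,R)
state=D head=2 tape=_#1[0]_1   (D,0)→(D,1,L)
state=D head=1 tape=_#[1]1_1   (D,1)→(D,_,L)
state=D head=0 tape=_[#]_1_1   (D,#)→(C,1,R)
state=C head=1 tape=_1[_]1_1   (C,_)→(C,_,L)
state=C head=0 tape=_[1]_1_1   (C,1)→(A,0,R)
state=A head=1 tape=_0[_]1_1   (A,_)→(H,_,R)
state=H head=2 tape=_0_[1]_1
The non-blank tape span at halt is 0_1_1.

0_1_1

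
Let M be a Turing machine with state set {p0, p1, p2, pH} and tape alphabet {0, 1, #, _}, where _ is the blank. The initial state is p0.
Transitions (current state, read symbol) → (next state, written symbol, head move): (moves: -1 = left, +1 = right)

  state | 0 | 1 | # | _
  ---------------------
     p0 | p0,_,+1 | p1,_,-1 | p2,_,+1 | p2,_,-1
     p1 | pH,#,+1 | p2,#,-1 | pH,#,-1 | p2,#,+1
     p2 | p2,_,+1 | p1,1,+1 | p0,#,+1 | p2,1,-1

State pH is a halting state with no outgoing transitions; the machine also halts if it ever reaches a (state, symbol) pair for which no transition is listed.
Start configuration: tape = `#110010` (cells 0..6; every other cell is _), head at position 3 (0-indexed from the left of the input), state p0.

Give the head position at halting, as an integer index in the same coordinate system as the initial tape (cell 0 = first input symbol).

3

p0 | #11[0]010   read 0 → write _, move +1, go to p0
p0 | #11_[0]10   read 0 → write _, move +1, go to p0
p0 | #11__[1]0   read 1 → write _, move -1, go to p1
p1 | #11_[_]_0   read _ → write #, move +1, go to p2
p2 | #11_#[_]0   read _ → write 1, move -1, go to p2
p2 | #11_[#]10   read # → write #, move +1, go to p0
p0 | #11_#[1]0   read 1 → write _, move -1, go to p1
p1 | #11_[#]_0   read # → write #, move -1, go to pH
pH | #11[_]#_0
At halt the head is at cell 3.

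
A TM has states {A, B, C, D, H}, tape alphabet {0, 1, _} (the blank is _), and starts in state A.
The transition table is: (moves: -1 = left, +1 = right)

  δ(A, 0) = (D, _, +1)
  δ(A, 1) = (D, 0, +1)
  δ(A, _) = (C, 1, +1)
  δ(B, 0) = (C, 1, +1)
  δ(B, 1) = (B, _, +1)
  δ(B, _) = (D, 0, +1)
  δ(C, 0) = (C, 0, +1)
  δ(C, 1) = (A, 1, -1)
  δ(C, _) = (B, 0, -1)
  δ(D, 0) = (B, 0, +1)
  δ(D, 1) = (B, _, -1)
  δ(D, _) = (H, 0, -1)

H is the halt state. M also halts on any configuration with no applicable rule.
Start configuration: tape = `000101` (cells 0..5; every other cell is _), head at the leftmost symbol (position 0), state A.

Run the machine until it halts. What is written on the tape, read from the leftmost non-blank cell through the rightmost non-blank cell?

0_100

state=A head=0 tape=[0]00101   (A,0)→(D,_,+1)
state=D head=1 tape=_[0]0101   (D,0)→(B,0,+1)
state=B head=2 tape=_0[0]101   (B,0)→(C,1,+1)
state=C head=3 tape=_01[1]01   (C,1)→(A,1,-1)
state=A head=2 tape=_0[1]101   (A,1)→(D,0,+1)
state=D head=3 tape=_00[1]01   (D,1)→(B,_,-1)
state=B head=2 tape=_0[0]_01   (B,0)→(C,1,+1)
state=C head=3 tape=_01[_]01   (C,_)→(B,0,-1)
state=B head=2 tape=_0[1]001   (B,1)→(B,_,+1)
state=B head=3 tape=_0_[0]01   (B,0)→(C,1,+1)
state=C head=4 tape=_0_1[0]1   (C,0)→(C,0,+1)
state=C head=5 tape=_0_10[1]   (C,1)→(A,1,-1)
state=A head=4 tape=_0_1[0]1   (A,0)→(D,_,+1)
state=D head=5 tape=_0_1_[1]   (D,1)→(B,_,-1)
state=B head=4 tape=_0_1[_]_   (B,_)→(D,0,+1)
state=D head=5 tape=_0_10[_]   (D,_)→(H,0,-1)
state=H head=4 tape=_0_1[0]0
The non-blank tape span at halt is 0_100.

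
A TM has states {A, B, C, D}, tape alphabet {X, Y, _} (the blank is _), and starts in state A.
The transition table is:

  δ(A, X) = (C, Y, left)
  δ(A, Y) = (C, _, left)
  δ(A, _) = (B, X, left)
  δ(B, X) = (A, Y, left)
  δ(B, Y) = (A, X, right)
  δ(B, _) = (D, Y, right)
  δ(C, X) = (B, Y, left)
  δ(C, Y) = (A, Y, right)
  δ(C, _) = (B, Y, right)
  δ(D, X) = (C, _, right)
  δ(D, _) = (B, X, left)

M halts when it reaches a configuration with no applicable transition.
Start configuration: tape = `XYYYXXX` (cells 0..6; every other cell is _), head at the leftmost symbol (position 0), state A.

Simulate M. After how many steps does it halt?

9

A | __[X]YYYXXX   read X → write Y, move left, go to C
C | _[_]YYYYXXX   read _ → write Y, move right, go to B
B | _Y[Y]YYYXXX   read Y → write X, move right, go to A
A | _YX[Y]YYXXX   read Y → write _, move left, go to C
C | _Y[X]_YYXXX   read X → write Y, move left, go to B
B | _[Y]Y_YYXXX   read Y → write X, move right, go to A
A | _X[Y]_YYXXX   read Y → write _, move left, go to C
C | _[X]__YYXXX   read X → write Y, move left, go to B
B | [_]Y__YYXXX   read _ → write Y, move right, go to D
D | Y[Y]__YYXXX
M halts after 9 transitions.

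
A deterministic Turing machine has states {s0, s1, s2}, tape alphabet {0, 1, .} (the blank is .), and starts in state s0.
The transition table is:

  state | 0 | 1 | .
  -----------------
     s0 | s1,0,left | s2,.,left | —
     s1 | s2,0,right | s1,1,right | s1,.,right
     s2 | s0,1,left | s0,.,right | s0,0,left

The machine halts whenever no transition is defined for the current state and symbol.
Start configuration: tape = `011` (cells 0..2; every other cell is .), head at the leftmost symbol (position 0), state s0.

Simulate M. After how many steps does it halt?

14

state=s0 head=0 tape=.[0]11   (s0,0)→(s1,0,left)
state=s1 head=-1 tape=[.]011   (s1,.)→(s1,.,right)
state=s1 head=0 tape=.[0]11   (s1,0)→(s2,0,right)
state=s2 head=1 tape=.0[1]1   (s2,1)→(s0,.,right)
state=s0 head=2 tape=.0.[1]   (s0,1)→(s2,.,left)
state=s2 head=1 tape=.0[.].   (s2,.)→(s0,0,left)
state=s0 head=0 tape=.[0]0.   (s0,0)→(s1,0,left)
state=s1 head=-1 tape=[.]00.   (s1,.)→(s1,.,right)
state=s1 head=0 tape=.[0]0.   (s1,0)→(s2,0,right)
state=s2 head=1 tape=.0[0].   (s2,0)→(s0,1,left)
state=s0 head=0 tape=.[0]1.   (s0,0)→(s1,0,left)
state=s1 head=-1 tape=[.]01.   (s1,.)→(s1,.,right)
state=s1 head=0 tape=.[0]1.   (s1,0)→(s2,0,right)
state=s2 head=1 tape=.0[1].   (s2,1)→(s0,.,right)
state=s0 head=2 tape=.0.[.]
M halts after 14 transitions.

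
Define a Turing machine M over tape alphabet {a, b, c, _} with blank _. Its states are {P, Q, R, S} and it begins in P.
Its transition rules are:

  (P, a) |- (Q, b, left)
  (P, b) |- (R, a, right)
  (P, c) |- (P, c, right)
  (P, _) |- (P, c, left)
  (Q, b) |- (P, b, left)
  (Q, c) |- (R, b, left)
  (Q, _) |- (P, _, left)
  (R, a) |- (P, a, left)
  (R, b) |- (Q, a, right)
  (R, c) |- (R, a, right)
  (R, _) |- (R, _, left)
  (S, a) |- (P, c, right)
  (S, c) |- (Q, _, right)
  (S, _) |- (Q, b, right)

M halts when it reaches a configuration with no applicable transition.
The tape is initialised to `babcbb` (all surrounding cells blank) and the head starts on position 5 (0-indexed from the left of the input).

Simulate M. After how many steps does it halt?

state=P head=5 tape=babcb[b]_   (P,b)→(R,a,right)
state=R head=6 tape=babcba[_]   (R,_)→(R,_,left)
state=R head=5 tape=babcb[a]_   (R,a)→(P,a,left)
state=P head=4 tape=babc[b]a_   (P,b)→(R,a,right)
state=R head=5 tape=babca[a]_   (R,a)→(P,a,left)
state=P head=4 tape=babc[a]a_   (P,a)→(Q,b,left)
state=Q head=3 tape=bab[c]ba_   (Q,c)→(R,b,left)
state=R head=2 tape=ba[b]bba_   (R,b)→(Q,a,right)
state=Q head=3 tape=baa[b]ba_   (Q,b)→(P,b,left)
state=P head=2 tape=ba[a]bba_   (P,a)→(Q,b,left)
state=Q head=1 tape=b[a]bbba_
M halts after 10 transitions.

10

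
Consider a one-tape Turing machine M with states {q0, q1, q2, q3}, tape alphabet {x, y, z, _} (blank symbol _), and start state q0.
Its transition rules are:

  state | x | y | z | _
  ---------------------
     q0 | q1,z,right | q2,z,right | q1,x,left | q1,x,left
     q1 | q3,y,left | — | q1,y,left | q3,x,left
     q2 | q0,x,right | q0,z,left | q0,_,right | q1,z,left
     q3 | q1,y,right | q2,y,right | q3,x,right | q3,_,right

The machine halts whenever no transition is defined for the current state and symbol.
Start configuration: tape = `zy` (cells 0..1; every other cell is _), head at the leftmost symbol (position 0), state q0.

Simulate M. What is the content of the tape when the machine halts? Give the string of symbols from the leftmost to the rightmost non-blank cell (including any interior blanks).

state=q0 head=0 tape=__[z]y_   (q0,z)→(q1,x,left)
state=q1 head=-1 tape=_[_]xy_   (q1,_)→(q3,x,left)
state=q3 head=-2 tape=[_]xxy_   (q3,_)→(q3,_,right)
state=q3 head=-1 tape=_[x]xy_   (q3,x)→(q1,y,right)
state=q1 head=0 tape=_y[x]y_   (q1,x)→(q3,y,left)
state=q3 head=-1 tape=_[y]yy_   (q3,y)→(q2,y,right)
state=q2 head=0 tape=_y[y]y_   (q2,y)→(q0,z,left)
state=q0 head=-1 tape=_[y]zy_   (q0,y)→(q2,z,right)
state=q2 head=0 tape=_z[z]y_   (q2,z)→(q0,_,right)
state=q0 head=1 tape=_z_[y]_   (q0,y)→(q2,z,right)
state=q2 head=2 tape=_z_z[_]   (q2,_)→(q1,z,left)
state=q1 head=1 tape=_z_[z]z   (q1,z)→(q1,y,left)
state=q1 head=0 tape=_z[_]yz   (q1,_)→(q3,x,left)
state=q3 head=-1 tape=_[z]xyz   (q3,z)→(q3,x,right)
state=q3 head=0 tape=_x[x]yz   (q3,x)→(q1,y,right)
state=q1 head=1 tape=_xy[y]z
The non-blank tape span at halt is xyyz.

xyyz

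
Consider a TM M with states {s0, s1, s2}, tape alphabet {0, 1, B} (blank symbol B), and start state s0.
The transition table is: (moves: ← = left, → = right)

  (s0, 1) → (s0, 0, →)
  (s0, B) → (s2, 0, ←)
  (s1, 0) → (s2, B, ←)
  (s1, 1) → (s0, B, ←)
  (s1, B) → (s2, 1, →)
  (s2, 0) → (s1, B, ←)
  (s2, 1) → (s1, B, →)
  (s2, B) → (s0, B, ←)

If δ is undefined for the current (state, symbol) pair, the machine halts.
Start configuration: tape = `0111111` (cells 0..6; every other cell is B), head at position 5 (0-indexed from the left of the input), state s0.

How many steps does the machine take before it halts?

s0 | 01111[1]1B   read 1 → write 0, move →, go to s0
s0 | 011110[1]B   read 1 → write 0, move →, go to s0
s0 | 0111100[B]   read B → write 0, move ←, go to s2
s2 | 011110[0]0   read 0 → write B, move ←, go to s1
s1 | 01111[0]B0   read 0 → write B, move ←, go to s2
s2 | 0111[1]BB0   read 1 → write B, move →, go to s1
s1 | 0111B[B]B0   read B → write 1, move →, go to s2
s2 | 0111B1[B]0   read B → write B, move ←, go to s0
s0 | 0111B[1]B0   read 1 → write 0, move →, go to s0
s0 | 0111B0[B]0   read B → write 0, move ←, go to s2
s2 | 0111B[0]00   read 0 → write B, move ←, go to s1
s1 | 0111[B]B00   read B → write 1, move →, go to s2
s2 | 01111[B]00   read B → write B, move ←, go to s0
s0 | 0111[1]B00   read 1 → write 0, move →, go to s0
s0 | 01110[B]00   read B → write 0, move ←, go to s2
s2 | 0111[0]000   read 0 → write B, move ←, go to s1
s1 | 011[1]B000   read 1 → write B, move ←, go to s0
s0 | 01[1]BB000   read 1 → write 0, move →, go to s0
s0 | 010[B]B000   read B → write 0, move ←, go to s2
s2 | 01[0]0B000   read 0 → write B, move ←, go to s1
s1 | 0[1]B0B000   read 1 → write B, move ←, go to s0
s0 | [0]BB0B000
M halts after 21 transitions.

21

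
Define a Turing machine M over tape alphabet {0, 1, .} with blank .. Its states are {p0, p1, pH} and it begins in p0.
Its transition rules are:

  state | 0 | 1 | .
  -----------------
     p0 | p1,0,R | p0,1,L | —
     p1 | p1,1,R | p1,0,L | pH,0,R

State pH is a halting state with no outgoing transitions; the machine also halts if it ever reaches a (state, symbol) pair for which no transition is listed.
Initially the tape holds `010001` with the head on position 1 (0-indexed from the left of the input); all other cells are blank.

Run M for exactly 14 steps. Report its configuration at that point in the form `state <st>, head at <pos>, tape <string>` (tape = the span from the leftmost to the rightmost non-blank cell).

state p1, head at -1, tape 000000

state=p0 head=1 tape=.0[1]0001   (p0,1)→(p0,1,L)
state=p0 head=0 tape=.[0]10001   (p0,0)→(p1,0,R)
state=p1 head=1 tape=.0[1]0001   (p1,1)→(p1,0,L)
state=p1 head=0 tape=.[0]00001   (p1,0)→(p1,1,R)
state=p1 head=1 tape=.1[0]0001   (p1,0)→(p1,1,R)
state=p1 head=2 tape=.11[0]001   (p1,0)→(p1,1,R)
state=p1 head=3 tape=.111[0]01   (p1,0)→(p1,1,R)
state=p1 head=4 tape=.1111[0]1   (p1,0)→(p1,1,R)
state=p1 head=5 tape=.11111[1]   (p1,1)→(p1,0,L)
state=p1 head=4 tape=.1111[1]0   (p1,1)→(p1,0,L)
state=p1 head=3 tape=.111[1]00   (p1,1)→(p1,0,L)
state=p1 head=2 tape=.11[1]000   (p1,1)→(p1,0,L)
state=p1 head=1 tape=.1[1]0000   (p1,1)→(p1,0,L)
state=p1 head=0 tape=.[1]00000   (p1,1)→(p1,0,L)
state=p1 head=-1 tape=[.]000000
After 14 steps: state p1, head at -1, tape 000000.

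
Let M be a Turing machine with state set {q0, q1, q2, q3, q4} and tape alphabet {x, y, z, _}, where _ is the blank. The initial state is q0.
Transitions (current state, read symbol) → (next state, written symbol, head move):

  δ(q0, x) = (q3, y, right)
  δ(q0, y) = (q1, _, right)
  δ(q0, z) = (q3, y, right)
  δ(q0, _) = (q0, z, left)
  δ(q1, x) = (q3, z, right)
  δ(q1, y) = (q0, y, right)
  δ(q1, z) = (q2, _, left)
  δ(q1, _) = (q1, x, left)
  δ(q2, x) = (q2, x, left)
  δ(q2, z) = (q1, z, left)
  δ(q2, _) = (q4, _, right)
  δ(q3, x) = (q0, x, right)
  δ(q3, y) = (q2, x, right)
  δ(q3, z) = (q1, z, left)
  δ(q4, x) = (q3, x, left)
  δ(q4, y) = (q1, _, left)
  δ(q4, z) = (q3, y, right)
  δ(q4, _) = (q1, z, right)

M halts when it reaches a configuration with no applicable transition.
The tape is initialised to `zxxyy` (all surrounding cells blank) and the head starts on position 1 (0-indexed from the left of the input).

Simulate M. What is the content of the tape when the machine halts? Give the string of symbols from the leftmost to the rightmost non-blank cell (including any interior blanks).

zyx__zz

q0 | z[x]xyy___   read x → write y, move right, go to q3
q3 | zy[x]yy___   read x → write x, move right, go to q0
q0 | zyx[y]y___   read y → write _, move right, go to q1
q1 | zyx_[y]___   read y → write y, move right, go to q0
q0 | zyx_y[_]__   read _ → write z, move left, go to q0
q0 | zyx_[y]z__   read y → write _, move right, go to q1
q1 | zyx__[z]__   read z → write _, move left, go to q2
q2 | zyx_[_]___   read _ → write _, move right, go to q4
q4 | zyx__[_]__   read _ → write z, move right, go to q1
q1 | zyx__z[_]_   read _ → write x, move left, go to q1
q1 | zyx__[z]x_   read z → write _, move left, go to q2
q2 | zyx_[_]_x_   read _ → write _, move right, go to q4
q4 | zyx__[_]x_   read _ → write z, move right, go to q1
q1 | zyx__z[x]_   read x → write z, move right, go to q3
q3 | zyx__zz[_]
The non-blank tape span at halt is zyx__zz.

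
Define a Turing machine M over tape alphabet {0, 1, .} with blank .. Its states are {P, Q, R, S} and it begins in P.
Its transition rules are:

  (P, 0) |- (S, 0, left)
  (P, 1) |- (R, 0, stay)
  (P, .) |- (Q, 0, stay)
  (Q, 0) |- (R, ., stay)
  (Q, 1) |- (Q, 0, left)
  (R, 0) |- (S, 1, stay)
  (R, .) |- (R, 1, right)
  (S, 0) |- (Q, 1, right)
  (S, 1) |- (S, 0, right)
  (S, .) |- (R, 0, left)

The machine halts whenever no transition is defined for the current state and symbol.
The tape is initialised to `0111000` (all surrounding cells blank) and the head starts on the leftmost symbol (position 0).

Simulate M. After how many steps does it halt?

32

state=P head=0 tape=..[0]111000.   (P,0)→(S,0,left)
state=S head=-1 tape=.[.]0111000.   (S,.)→(R,0,left)
state=R head=-2 tape=[.]00111000.   (R,.)→(R,1,right)
state=R head=-1 tape=1[0]0111000.   (R,0)→(S,1,stay)
state=S head=-1 tape=1[1]0111000.   (S,1)→(S,0,right)
state=S head=0 tape=10[0]111000.   (S,0)→(Q,1,right)
state=Q head=1 tape=101[1]11000.   (Q,1)→(Q,0,left)
state=Q head=0 tape=10[1]011000.   (Q,1)→(Q,0,left)
state=Q head=-1 tape=1[0]0011000.   (Q,0)→(R,.,stay)
state=R head=-1 tape=1[.]0011000.   (R,.)→(R,1,right)
state=R head=0 tape=11[0]011000.   (R,0)→(S,1,stay)
state=S head=0 tape=11[1]011000.   (S,1)→(S,0,right)
state=S head=1 tape=110[0]11000.   (S,0)→(Q,1,right)
state=Q head=2 tape=1101[1]1000.   (Q,1)→(Q,0,left)
state=Q head=1 tape=110[1]01000.   (Q,1)→(Q,0,left)
state=Q head=0 tape=11[0]001000.   (Q,0)→(R,.,stay)
state=R head=0 tape=11[.]001000.   (R,.)→(R,1,right)
state=R head=1 tape=111[0]01000.   (R,0)→(S,1,stay)
state=S head=1 tape=111[1]01000.   (S,1)→(S,0,right)
state=S head=2 tape=1110[0]1000.   (S,0)→(Q,1,right)
state=Q head=3 tape=11101[1]000.   (Q,1)→(Q,0,left)
state=Q head=2 tape=1110[1]0000.   (Q,1)→(Q,0,left)
state=Q head=1 tape=111[0]00000.   (Q,0)→(R,.,stay)
state=R head=1 tape=111[.]00000.   (R,.)→(R,1,right)
state=R head=2 tape=1111[0]0000.   (R,0)→(S,1,stay)
state=S head=2 tape=1111[1]0000.   (S,1)→(S,0,right)
state=S head=3 tape=11110[0]000.   (S,0)→(Q,1,right)
state=Q head=4 tape=111101[0]00.   (Q,0)→(R,.,stay)
state=R head=4 tape=111101[.]00.   (R,.)→(R,1,right)
state=R head=5 tape=1111011[0]0.   (R,0)→(S,1,stay)
state=S head=5 tape=1111011[1]0.   (S,1)→(S,0,right)
state=S head=6 tape=11110110[0].   (S,0)→(Q,1,right)
state=Q head=7 tape=111101101[.]
M halts after 32 transitions.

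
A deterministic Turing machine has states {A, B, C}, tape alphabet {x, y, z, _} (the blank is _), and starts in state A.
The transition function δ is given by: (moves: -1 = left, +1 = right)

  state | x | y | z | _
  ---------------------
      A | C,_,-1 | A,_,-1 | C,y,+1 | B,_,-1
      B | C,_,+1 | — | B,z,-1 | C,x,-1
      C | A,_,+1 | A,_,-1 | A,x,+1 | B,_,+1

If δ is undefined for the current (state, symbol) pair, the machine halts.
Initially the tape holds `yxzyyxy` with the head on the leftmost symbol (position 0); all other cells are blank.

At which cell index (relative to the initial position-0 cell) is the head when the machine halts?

A | ___[y]xzyyxy   read y → write _, move -1, go to A
A | __[_]_xzyyxy   read _ → write _, move -1, go to B
B | _[_]__xzyyxy   read _ → write x, move -1, go to C
C | [_]x__xzyyxy   read _ → write _, move +1, go to B
B | _[x]__xzyyxy   read x → write _, move +1, go to C
C | __[_]_xzyyxy   read _ → write _, move +1, go to B
B | ___[_]xzyyxy   read _ → write x, move -1, go to C
C | __[_]xxzyyxy   read _ → write _, move +1, go to B
B | ___[x]xzyyxy   read x → write _, move +1, go to C
C | ____[x]zyyxy   read x → write _, move +1, go to A
A | _____[z]yyxy   read z → write y, move +1, go to C
C | _____y[y]yxy   read y → write _, move -1, go to A
A | _____[y]_yxy   read y → write _, move -1, go to A
A | ____[_]__yxy   read _ → write _, move -1, go to B
B | ___[_]___yxy   read _ → write x, move -1, go to C
C | __[_]x___yxy   read _ → write _, move +1, go to B
B | ___[x]___yxy   read x → write _, move +1, go to C
C | ____[_]__yxy   read _ → write _, move +1, go to B
B | _____[_]_yxy   read _ → write x, move -1, go to C
C | ____[_]x_yxy   read _ → write _, move +1, go to B
B | _____[x]_yxy   read x → write _, move +1, go to C
C | ______[_]yxy   read _ → write _, move +1, go to B
B | _______[y]xy
At halt the head is at cell 4.

4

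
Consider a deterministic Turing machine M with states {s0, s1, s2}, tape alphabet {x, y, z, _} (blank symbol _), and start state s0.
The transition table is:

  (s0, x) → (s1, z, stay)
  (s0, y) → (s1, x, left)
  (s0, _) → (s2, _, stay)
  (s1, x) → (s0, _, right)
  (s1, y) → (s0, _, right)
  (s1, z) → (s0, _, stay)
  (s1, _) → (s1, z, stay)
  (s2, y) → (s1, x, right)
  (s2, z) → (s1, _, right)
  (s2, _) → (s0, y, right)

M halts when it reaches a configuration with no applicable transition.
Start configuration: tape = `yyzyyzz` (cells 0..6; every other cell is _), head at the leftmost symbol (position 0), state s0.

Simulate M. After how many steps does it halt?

s0 | _[y]yzyyzz   read y → write x, move left, go to s1
s1 | [_]xyzyyzz   read _ → write z, move stay, go to s1
s1 | [z]xyzyyzz   read z → write _, move stay, go to s0
s0 | [_]xyzyyzz   read _ → write _, move stay, go to s2
s2 | [_]xyzyyzz   read _ → write y, move right, go to s0
s0 | y[x]yzyyzz   read x → write z, move stay, go to s1
s1 | y[z]yzyyzz   read z → write _, move stay, go to s0
s0 | y[_]yzyyzz   read _ → write _, move stay, go to s2
s2 | y[_]yzyyzz   read _ → write y, move right, go to s0
s0 | yy[y]zyyzz   read y → write x, move left, go to s1
s1 | y[y]xzyyzz   read y → write _, move right, go to s0
s0 | y_[x]zyyzz   read x → write z, move stay, go to s1
s1 | y_[z]zyyzz   read z → write _, move stay, go to s0
s0 | y_[_]zyyzz   read _ → write _, move stay, go to s2
s2 | y_[_]zyyzz   read _ → write y, move right, go to s0
s0 | y_y[z]yyzz
M halts after 15 transitions.

15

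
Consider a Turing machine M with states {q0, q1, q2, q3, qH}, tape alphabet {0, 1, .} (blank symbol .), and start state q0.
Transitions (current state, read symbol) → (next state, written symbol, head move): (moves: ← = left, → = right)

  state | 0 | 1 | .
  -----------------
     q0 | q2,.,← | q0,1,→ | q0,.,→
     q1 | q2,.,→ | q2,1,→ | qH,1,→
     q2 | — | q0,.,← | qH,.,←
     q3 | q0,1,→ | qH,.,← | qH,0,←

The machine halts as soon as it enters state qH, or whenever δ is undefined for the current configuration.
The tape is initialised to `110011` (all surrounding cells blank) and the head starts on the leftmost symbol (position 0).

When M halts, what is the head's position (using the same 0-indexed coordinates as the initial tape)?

1

state=q0 head=0 tape=[1]10011   (q0,1)→(q0,1,→)
state=q0 head=1 tape=1[1]0011   (q0,1)→(q0,1,→)
state=q0 head=2 tape=11[0]011   (q0,0)→(q2,.,←)
state=q2 head=1 tape=1[1].011   (q2,1)→(q0,.,←)
state=q0 head=0 tape=[1]..011   (q0,1)→(q0,1,→)
state=q0 head=1 tape=1[.].011   (q0,.)→(q0,.,→)
state=q0 head=2 tape=1.[.]011   (q0,.)→(q0,.,→)
state=q0 head=3 tape=1..[0]11   (q0,0)→(q2,.,←)
state=q2 head=2 tape=1.[.].11   (q2,.)→(qH,.,←)
state=qH head=1 tape=1[.]..11
At halt the head is at cell 1.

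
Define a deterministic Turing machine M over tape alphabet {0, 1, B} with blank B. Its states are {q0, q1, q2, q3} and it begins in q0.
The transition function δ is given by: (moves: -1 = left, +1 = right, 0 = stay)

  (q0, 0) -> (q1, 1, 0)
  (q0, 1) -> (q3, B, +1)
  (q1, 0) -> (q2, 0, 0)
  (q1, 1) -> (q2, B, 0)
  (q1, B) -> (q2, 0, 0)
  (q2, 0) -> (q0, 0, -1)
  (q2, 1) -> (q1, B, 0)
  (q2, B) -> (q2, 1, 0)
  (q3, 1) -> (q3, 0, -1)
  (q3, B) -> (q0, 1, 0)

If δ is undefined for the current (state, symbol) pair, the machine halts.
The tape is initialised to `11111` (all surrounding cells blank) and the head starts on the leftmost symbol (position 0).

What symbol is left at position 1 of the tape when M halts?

0

q0 | [1]1111   read 1 → write B, move +1, go to q3
q3 | B[1]111   read 1 → write 0, move -1, go to q3
q3 | [B]0111   read B → write 1, move 0, go to q0
q0 | [1]0111   read 1 → write B, move +1, go to q3
q3 | B[0]111
Cell 1 holds 0 when M halts.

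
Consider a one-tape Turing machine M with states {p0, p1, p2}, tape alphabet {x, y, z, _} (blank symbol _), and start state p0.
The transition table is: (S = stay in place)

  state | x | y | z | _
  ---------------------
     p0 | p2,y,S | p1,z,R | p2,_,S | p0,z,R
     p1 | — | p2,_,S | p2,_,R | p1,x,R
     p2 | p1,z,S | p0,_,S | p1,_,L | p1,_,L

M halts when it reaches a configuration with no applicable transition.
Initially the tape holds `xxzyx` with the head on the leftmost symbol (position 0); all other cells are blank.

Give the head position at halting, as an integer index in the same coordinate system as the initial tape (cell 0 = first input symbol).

2

p0 | [x]xzyx   read x → write y, move S, go to p2
p2 | [y]xzyx   read y → write _, move S, go to p0
p0 | [_]xzyx   read _ → write z, move R, go to p0
p0 | z[x]zyx   read x → write y, move S, go to p2
p2 | z[y]zyx   read y → write _, move S, go to p0
p0 | z[_]zyx   read _ → write z, move R, go to p0
p0 | zz[z]yx   read z → write _, move S, go to p2
p2 | zz[_]yx   read _ → write _, move L, go to p1
p1 | z[z]_yx   read z → write _, move R, go to p2
p2 | z_[_]yx   read _ → write _, move L, go to p1
p1 | z[_]_yx   read _ → write x, move R, go to p1
p1 | zx[_]yx   read _ → write x, move R, go to p1
p1 | zxx[y]x   read y → write _, move S, go to p2
p2 | zxx[_]x   read _ → write _, move L, go to p1
p1 | zx[x]_x
At halt the head is at cell 2.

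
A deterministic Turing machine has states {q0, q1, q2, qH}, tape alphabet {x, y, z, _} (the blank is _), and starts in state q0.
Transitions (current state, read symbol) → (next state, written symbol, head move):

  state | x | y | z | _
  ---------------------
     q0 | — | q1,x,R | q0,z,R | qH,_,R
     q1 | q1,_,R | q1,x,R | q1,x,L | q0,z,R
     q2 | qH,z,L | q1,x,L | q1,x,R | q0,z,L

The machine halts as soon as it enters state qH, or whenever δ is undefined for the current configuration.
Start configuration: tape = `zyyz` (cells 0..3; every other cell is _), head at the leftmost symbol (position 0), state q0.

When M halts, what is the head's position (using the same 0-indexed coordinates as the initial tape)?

6

q0 | [z]yyz___   read z → write z, move R, go to q0
q0 | z[y]yz___   read y → write x, move R, go to q1
q1 | zx[y]z___   read y → write x, move R, go to q1
q1 | zxx[z]___   read z → write x, move L, go to q1
q1 | zx[x]x___   read x → write _, move R, go to q1
q1 | zx_[x]___   read x → write _, move R, go to q1
q1 | zx__[_]__   read _ → write z, move R, go to q0
q0 | zx__z[_]_   read _ → write _, move R, go to qH
qH | zx__z_[_]
At halt the head is at cell 6.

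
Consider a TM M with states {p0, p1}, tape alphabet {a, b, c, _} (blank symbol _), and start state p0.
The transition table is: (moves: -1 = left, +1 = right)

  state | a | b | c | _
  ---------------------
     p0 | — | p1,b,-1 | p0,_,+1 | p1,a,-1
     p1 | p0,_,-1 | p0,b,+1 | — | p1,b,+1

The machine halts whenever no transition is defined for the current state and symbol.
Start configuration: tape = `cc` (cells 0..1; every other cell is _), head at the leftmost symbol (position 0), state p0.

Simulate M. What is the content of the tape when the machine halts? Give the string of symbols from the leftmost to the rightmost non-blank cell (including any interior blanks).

state=p0 head=0 tape=[c]c_   (p0,c)→(p0,_,+1)
state=p0 head=1 tape=_[c]_   (p0,c)→(p0,_,+1)
state=p0 head=2 tape=__[_]   (p0,_)→(p1,a,-1)
state=p1 head=1 tape=_[_]a   (p1,_)→(p1,b,+1)
state=p1 head=2 tape=_b[a]   (p1,a)→(p0,_,-1)
state=p0 head=1 tape=_[b]_   (p0,b)→(p1,b,-1)
state=p1 head=0 tape=[_]b_   (p1,_)→(p1,b,+1)
state=p1 head=1 tape=b[b]_   (p1,b)→(p0,b,+1)
state=p0 head=2 tape=bb[_]   (p0,_)→(p1,a,-1)
state=p1 head=1 tape=b[b]a   (p1,b)→(p0,b,+1)
state=p0 head=2 tape=bb[a]
The non-blank tape span at halt is bba.

bba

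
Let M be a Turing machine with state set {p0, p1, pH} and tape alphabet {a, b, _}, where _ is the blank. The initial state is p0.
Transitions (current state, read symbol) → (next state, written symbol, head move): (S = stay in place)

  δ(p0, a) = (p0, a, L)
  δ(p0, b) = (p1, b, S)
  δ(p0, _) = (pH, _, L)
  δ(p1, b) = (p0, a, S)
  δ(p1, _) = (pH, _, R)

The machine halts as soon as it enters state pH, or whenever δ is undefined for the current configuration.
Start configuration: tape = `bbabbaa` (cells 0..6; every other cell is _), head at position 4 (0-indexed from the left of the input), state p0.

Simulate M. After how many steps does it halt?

14

state=p0 head=4 tape=__bbab[b]aa   (p0,b)→(p1,b,S)
state=p1 head=4 tape=__bbab[b]aa   (p1,b)→(p0,a,S)
state=p0 head=4 tape=__bbab[a]aa   (p0,a)→(p0,a,L)
state=p0 head=3 tape=__bba[b]aaa   (p0,b)→(p1,b,S)
state=p1 head=3 tape=__bba[b]aaa   (p1,b)→(p0,a,S)
state=p0 head=3 tape=__bba[a]aaa   (p0,a)→(p0,a,L)
state=p0 head=2 tape=__bb[a]aaaa   (p0,a)→(p0,a,L)
state=p0 head=1 tape=__b[b]aaaaa   (p0,b)→(p1,b,S)
state=p1 head=1 tape=__b[b]aaaaa   (p1,b)→(p0,a,S)
state=p0 head=1 tape=__b[a]aaaaa   (p0,a)→(p0,a,L)
state=p0 head=0 tape=__[b]aaaaaa   (p0,b)→(p1,b,S)
state=p1 head=0 tape=__[b]aaaaaa   (p1,b)→(p0,a,S)
state=p0 head=0 tape=__[a]aaaaaa   (p0,a)→(p0,a,L)
state=p0 head=-1 tape=_[_]aaaaaaa   (p0,_)→(pH,_,L)
state=pH head=-2 tape=[_]_aaaaaaa
M halts after 14 transitions.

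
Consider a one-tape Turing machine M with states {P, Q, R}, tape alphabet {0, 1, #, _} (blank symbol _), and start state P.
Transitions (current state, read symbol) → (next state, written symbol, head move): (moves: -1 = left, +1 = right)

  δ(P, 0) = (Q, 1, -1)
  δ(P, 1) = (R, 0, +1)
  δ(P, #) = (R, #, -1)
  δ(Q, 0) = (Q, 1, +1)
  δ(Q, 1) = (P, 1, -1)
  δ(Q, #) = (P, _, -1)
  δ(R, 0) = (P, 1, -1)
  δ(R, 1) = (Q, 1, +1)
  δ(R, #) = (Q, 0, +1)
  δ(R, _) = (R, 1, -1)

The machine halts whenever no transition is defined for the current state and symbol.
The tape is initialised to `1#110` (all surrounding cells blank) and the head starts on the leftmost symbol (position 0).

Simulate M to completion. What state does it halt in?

Q

P | [1]#110_   read 1 → write 0, move +1, go to R
R | 0[#]110_   read # → write 0, move +1, go to Q
Q | 00[1]10_   read 1 → write 1, move -1, go to P
P | 0[0]110_   read 0 → write 1, move -1, go to Q
Q | [0]1110_   read 0 → write 1, move +1, go to Q
Q | 1[1]110_   read 1 → write 1, move -1, go to P
P | [1]1110_   read 1 → write 0, move +1, go to R
R | 0[1]110_   read 1 → write 1, move +1, go to Q
Q | 01[1]10_   read 1 → write 1, move -1, go to P
P | 0[1]110_   read 1 → write 0, move +1, go to R
R | 00[1]10_   read 1 → write 1, move +1, go to Q
Q | 001[1]0_   read 1 → write 1, move -1, go to P
P | 00[1]10_   read 1 → write 0, move +1, go to R
R | 000[1]0_   read 1 → write 1, move +1, go to Q
Q | 0001[0]_   read 0 → write 1, move +1, go to Q
Q | 00011[_]
No transition is defined for (Q, _); M halts in state Q.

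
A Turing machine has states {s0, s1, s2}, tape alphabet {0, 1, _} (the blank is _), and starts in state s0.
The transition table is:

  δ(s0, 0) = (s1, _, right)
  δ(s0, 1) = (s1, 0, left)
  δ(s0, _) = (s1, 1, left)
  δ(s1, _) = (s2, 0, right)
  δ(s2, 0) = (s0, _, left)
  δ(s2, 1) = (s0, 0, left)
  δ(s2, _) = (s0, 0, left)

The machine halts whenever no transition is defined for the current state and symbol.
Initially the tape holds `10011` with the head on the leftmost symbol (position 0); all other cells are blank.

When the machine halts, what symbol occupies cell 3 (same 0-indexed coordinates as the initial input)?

0

state=s0 head=0 tape=_[1]0011   (s0,1)→(s1,0,left)
state=s1 head=-1 tape=[_]00011   (s1,_)→(s2,0,right)
state=s2 head=0 tape=0[0]0011   (s2,0)→(s0,_,left)
state=s0 head=-1 tape=[0]_0011   (s0,0)→(s1,_,right)
state=s1 head=0 tape=_[_]0011   (s1,_)→(s2,0,right)
state=s2 head=1 tape=_0[0]011   (s2,0)→(s0,_,left)
state=s0 head=0 tape=_[0]_011   (s0,0)→(s1,_,right)
state=s1 head=1 tape=__[_]011   (s1,_)→(s2,0,right)
state=s2 head=2 tape=__0[0]11   (s2,0)→(s0,_,left)
state=s0 head=1 tape=__[0]_11   (s0,0)→(s1,_,right)
state=s1 head=2 tape=___[_]11   (s1,_)→(s2,0,right)
state=s2 head=3 tape=___0[1]1   (s2,1)→(s0,0,left)
state=s0 head=2 tape=___[0]01   (s0,0)→(s1,_,right)
state=s1 head=3 tape=____[0]1
Cell 3 holds 0 when M halts.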